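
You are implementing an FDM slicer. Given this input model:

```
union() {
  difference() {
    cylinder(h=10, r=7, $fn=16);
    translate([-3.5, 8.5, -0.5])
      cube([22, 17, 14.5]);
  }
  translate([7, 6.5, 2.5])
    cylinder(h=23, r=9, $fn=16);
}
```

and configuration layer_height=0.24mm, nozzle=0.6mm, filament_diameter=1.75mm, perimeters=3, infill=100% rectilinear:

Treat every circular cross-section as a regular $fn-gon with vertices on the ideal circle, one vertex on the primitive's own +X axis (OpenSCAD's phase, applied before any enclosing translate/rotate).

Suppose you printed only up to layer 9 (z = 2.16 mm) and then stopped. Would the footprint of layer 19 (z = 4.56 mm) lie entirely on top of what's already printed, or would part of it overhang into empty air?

part overhangs

Compare the two slices. At z = 2.16: the cylinder: section is a regular 16-gon, circumradius r=7 (area = (16/2)·7.000²·sin(360°/16) = 150.01 mm²); the 22×17 cube at (-3.5, 8.5) contributes its full rectangle (area 374.00 mm²); After the difference (first − rest): starting from the r=7 cylinder (150.01 mm²), the 22×17 cube at (-3.5, 8.5) misses the remaining region (no effect) — area = 150.01 mm²; the cylinder at (7, 6.5) is absent (z outside [2.5, 25.5]); Merging all regions: only that combined region is present, so the union is just that shape — area = 150.01 mm². At z = 4.56: the r=7 cylinder contributes a regular 16-gon of circumradius 7 (area = (16/2)·7.000²·sin(360°/16) = 150.01 mm²); the 22×17 cube at (-3.5, 8.5) contributes its full rectangle (area 374.00 mm²); After the difference (first − rest): starting from the r=7 cylinder (150.01 mm²), the 22×17 cube at (-3.5, 8.5) misses the remaining region (no effect) — area = 150.01 mm²; the r=9 cylinder at (7, 6.5) contributes a regular 16-gon of circumradius 9 (area = (16/2)·9.000²·sin(360°/16) = 247.98 mm²); Combining (union): the regions partially overlap — summed areas 397.99 mm² minus the doubly-counted overlap 54.00 mm² gives 343.99 mm² — area = 343.99 mm². Checking containment: at z = 4.56 the cross-section extends beyond the z = 2.16 cross-section by about 193.98 mm².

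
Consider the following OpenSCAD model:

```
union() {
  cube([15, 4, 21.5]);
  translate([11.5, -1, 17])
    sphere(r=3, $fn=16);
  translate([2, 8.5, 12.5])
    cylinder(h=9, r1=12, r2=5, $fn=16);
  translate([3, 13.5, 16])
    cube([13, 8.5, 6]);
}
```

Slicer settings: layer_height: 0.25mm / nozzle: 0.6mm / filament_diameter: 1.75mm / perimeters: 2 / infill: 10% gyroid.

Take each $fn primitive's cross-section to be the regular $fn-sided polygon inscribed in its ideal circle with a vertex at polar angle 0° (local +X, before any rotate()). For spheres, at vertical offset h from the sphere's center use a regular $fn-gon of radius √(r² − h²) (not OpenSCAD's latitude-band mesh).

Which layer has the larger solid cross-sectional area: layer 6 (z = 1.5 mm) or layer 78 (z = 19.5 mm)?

layer 78 (z = 19.5 mm)

Layer 6 (z = 1.5): the cube (footprint 15×4) is included at this height (area 60.00 mm²); the sphere at (11.5, -1) is absent (|z−center|=15.500 > r=3); the cone at (2, 8.5) is not intersected at this z (z outside [12.5, 21.5]); the cube at (3, 13.5) is absent (z outside [16, 22]); Merging all regions: only the 15×4 cube is present, so the union is just that shape — area = 60.00 mm². So its area = 60.00 mm². Layer 78 (z = 19.5): the cube (footprint 15×4) is included at this height (area 60.00 mm²); the sphere at (11.5, -1): section is a regular 16-gon, circumradius = √(r²−h²) = √(3²−2.5²) = 1.658 (area = (16/2)·1.658²·sin(360°/16) = 8.42 mm²); the cone at (2, 8.5): at t=0.778 of its height the radius interpolates to r₁+(r₂−r₁)t = 6.556, giving a regular 16-gon of that circumradius (area = (16/2)·6.556²·sin(360°/16) = 131.57 mm²); the 13×8.5 cube at (3, 13.5) contributes its full rectangle (area 110.50 mm²); Combining (union): the regions partially overlap — summed areas 310.49 mm² minus the doubly-counted overlap 13.86 mm² gives 296.63 mm² — area = 296.63 mm². So its area = 296.63 mm². Layer 78 is larger (296.63 vs 60.00 mm²).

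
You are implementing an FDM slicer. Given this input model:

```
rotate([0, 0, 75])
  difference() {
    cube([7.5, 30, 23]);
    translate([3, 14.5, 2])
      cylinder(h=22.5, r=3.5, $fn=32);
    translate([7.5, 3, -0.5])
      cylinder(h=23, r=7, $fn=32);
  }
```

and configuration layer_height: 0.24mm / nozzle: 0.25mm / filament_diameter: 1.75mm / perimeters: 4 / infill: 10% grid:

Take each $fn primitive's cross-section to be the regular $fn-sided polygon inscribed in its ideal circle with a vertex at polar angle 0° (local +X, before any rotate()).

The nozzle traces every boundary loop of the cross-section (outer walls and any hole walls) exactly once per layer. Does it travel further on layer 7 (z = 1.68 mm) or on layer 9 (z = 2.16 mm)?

layer 9 (z = 2.16 mm)

Layer 7 (z = 1.68): the 7.5×30 cube contributes its full rectangle (perimeter 75.00 mm); the cylinder at (3, 14.5) does not reach this height (z outside [2, 24.5]); the r=7 cylinder at (7.5, 3) contributes a regular 32-gon of circumradius 7 (perimeter = 2·32·7.000·sin(180°/32) = 43.91 mm); Subtracting the remaining from the first: starting from the 7.5×30 cube, the r=7 cylinder at (7.5, 3) partially overlaps it — only the 58.51 mm² overlap (of its 152.95 mm²) is removed, clipping the outline — boundary = 72.79 mm; (whole slice rotated 75° about Z — lengths, areas and connectivity unchanged). So its perimeter = 72.79 mm. Layer 9 (z = 2.16): the cube is present — its section is the full 7.5×30 rectangle (perimeter 75.00 mm); the r=3.5 cylinder at (3, 14.5) contributes a regular 32-gon of circumradius 3.5 (perimeter = 2·32·3.500·sin(180°/32) = 21.96 mm); the r=7 cylinder at (7.5, 3) contributes a regular 32-gon of circumradius 7 (perimeter = 2·32·7.000·sin(180°/32) = 43.91 mm); Subtracting the remaining from the first: starting from the 7.5×30 cube, the r=3.5 cylinder at (3, 14.5) partially overlaps it — only the 37.06 mm² overlap (of its 38.24 mm²) is removed, clipping the outline; the r=7 cylinder at (7.5, 3) partially overlaps it — only the 58.51 mm² overlap (of its 152.95 mm²) is removed, clipping the outline — boundary = 87.46 mm; (whole slice rotated 75° about Z — lengths, areas and connectivity unchanged). So its perimeter = 87.46 mm. Layer 9 is larger (87.46 vs 72.79 mm).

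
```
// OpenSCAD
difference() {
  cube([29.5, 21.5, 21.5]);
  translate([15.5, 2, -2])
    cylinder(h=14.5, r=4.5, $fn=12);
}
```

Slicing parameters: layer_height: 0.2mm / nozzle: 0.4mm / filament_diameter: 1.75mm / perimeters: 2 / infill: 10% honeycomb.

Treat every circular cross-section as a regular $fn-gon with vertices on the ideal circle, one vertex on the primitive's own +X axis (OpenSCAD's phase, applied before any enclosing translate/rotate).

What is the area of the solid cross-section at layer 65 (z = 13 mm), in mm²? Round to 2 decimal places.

At z = 13 mm: the cube (footprint 29.5×21.5) is included at this height (area 634.25 mm²); the cylinder at (15.5, 2) is absent (z outside [-2, 12.5]); Taking the first minus the rest: none of the subtracted shapes is present at this height, so the 29.5×21.5 cube is unchanged — area = 634.25 mm². Overall, the cross-section is a single solid region. Net area = 634.25 mm².

634.25 mm²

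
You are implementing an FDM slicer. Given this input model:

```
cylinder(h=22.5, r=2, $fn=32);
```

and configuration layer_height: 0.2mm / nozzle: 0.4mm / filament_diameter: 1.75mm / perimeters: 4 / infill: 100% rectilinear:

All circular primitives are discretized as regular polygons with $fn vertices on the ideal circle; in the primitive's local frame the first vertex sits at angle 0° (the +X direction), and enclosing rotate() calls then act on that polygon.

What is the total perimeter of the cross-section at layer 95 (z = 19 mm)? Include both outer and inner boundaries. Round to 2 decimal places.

At z = 19 mm: the r=2 cylinder contributes a regular 32-gon of circumradius 2 (perimeter = 2·32·2.000·sin(180°/32) = 12.55 mm). Overall, the cross-section is a single solid region. Total boundary length (outer) = 12.55 mm.

12.55 mm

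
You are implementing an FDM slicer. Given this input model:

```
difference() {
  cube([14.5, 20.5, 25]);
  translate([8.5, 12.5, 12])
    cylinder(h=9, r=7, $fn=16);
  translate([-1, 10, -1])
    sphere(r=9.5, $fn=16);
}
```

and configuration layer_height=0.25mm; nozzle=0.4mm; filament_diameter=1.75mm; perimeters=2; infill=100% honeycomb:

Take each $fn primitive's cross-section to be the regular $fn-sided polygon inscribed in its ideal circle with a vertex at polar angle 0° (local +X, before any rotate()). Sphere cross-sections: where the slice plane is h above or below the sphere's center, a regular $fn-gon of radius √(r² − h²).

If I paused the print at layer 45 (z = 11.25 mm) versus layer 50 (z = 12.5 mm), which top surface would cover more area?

Layer 45 (z = 11.25): the cube is present — its section is the full 14.5×20.5 rectangle (area 297.25 mm²); the cylinder at (8.5, 12.5) does not reach this height (z outside [12, 21]); the sphere at (-1, 10) does not reach this height (|z−center|=12.250 > r=9.5); After the difference (first − rest): none of the subtracted shapes is present at this height, so the 14.5×20.5 cube is unchanged — area = 297.25 mm². So its area = 297.25 mm². Layer 50 (z = 12.5): the cube is present — its section is the full 14.5×20.5 rectangle (area 297.25 mm²); the cylinder at (8.5, 12.5): section is a regular 16-gon, circumradius r=7 (area = (16/2)·7.000²·sin(360°/16) = 150.01 mm²); the sphere at (-1, 10) is absent (|z−center|=13.500 > r=9.5); After the difference (first − rest): starting from the 14.5×20.5 cube (297.25 mm²), the r=7 cylinder at (8.5, 12.5) partially overlaps it — only the 145.76 mm² overlap (of its 150.01 mm²) is removed, clipping the outline — area = 151.49 mm². So its area = 151.49 mm². Layer 45 is larger (297.25 vs 151.49 mm²).

layer 45 (z = 11.25 mm)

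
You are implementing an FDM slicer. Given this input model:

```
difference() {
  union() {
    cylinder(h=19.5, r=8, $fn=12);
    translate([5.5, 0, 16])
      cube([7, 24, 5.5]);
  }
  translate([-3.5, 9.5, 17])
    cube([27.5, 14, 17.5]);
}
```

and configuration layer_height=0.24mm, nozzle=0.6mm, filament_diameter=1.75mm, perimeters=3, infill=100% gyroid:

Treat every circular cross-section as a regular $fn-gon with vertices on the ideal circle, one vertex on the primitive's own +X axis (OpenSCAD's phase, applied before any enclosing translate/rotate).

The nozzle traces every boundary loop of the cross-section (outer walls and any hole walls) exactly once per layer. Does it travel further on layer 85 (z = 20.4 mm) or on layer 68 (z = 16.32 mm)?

layer 68 (z = 16.32 mm)

Layer 85 (z = 20.4): the cylinder does not reach this height (z outside [0, 19.5]); the cube at (5.5, 0) is present — its section is the full 7×24 rectangle (perimeter 62.00 mm); Combining (union): only the 7×24 cube at (5.5, 0) is present, so the union is just that shape — boundary = 62.00 mm; the cube at (-3.5, 9.5) (footprint 27.5×14) is included at this height (perimeter 83.00 mm); Taking the first minus the rest: starting from that combined region, the 27.5×14 cube at (-3.5, 9.5) partially overlaps it — only the 98.00 mm² overlap (of its 385.00 mm²) is removed, clipping the outline — boundary = 48.00 mm. So its perimeter = 48.00 mm. Layer 68 (z = 16.32): the cylinder: section is a regular 12-gon, circumradius r=8 (perimeter = 2·12·8.000·sin(180°/12) = 49.69 mm); the 7×24 cube at (5.5, 0) contributes its full rectangle (perimeter 62.00 mm); Combining (union): the regions partially overlap (shared area 8.88 mm²), so the edge portions inside another operand are dropped and the merged outline is re-measured after clipping — boundary = 97.60 mm; the cube at (-3.5, 9.5) does not reach this height (z outside [17, 34.5]); After the difference (first − rest): none of the subtracted shapes is present at this height, so that combined region is unchanged — boundary = 97.60 mm. So its perimeter = 97.60 mm. Layer 68 is larger (97.60 vs 48.00 mm).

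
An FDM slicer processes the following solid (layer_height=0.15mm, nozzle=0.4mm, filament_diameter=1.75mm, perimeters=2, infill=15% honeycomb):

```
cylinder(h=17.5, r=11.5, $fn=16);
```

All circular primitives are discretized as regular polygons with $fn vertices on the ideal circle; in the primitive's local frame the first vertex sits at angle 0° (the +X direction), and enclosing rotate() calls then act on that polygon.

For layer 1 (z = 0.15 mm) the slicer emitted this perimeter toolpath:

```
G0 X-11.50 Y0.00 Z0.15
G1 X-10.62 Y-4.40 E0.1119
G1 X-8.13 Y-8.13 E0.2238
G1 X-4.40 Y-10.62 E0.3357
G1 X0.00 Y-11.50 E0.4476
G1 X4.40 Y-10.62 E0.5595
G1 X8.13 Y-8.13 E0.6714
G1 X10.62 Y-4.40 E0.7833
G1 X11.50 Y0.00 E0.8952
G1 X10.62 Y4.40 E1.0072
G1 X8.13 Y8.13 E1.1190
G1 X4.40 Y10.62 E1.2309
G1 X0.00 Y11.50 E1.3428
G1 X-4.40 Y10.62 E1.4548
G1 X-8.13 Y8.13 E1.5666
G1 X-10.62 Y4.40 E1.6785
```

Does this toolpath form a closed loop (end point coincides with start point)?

Start point (G0): (-11.50, 0.00). End point (last G1): the path does not return to the start — open.

no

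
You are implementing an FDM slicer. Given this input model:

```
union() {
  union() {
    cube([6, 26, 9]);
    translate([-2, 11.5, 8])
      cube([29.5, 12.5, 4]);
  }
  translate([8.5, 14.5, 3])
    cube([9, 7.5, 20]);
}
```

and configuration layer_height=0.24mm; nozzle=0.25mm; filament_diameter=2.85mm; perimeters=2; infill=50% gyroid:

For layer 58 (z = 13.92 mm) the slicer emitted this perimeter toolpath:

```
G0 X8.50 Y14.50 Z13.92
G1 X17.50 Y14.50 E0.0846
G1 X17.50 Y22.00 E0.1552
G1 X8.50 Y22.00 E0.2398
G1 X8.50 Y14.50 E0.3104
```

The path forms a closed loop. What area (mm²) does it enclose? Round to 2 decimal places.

67.50 mm²

Apply the shoelace formula to the sequence of (X, Y) vertices; enclosed area = 67.50 mm².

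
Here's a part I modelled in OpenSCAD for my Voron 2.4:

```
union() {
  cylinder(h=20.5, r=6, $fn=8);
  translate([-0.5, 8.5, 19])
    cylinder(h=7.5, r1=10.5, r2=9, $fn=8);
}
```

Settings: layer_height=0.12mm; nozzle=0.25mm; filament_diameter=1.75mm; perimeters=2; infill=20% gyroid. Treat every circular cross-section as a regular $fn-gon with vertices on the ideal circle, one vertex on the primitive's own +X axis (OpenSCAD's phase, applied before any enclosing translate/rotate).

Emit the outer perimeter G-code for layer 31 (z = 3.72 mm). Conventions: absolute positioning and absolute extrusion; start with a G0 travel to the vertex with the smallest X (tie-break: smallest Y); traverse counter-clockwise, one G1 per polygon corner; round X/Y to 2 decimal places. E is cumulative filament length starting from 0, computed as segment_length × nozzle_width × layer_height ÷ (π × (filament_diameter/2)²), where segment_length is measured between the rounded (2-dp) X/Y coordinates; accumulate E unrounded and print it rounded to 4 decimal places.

At z = 3.72 mm: the r=6 cylinder contributes a regular 8-gon of circumradius 6; the cone at (-0.5, 8.5) is absent (z outside [19, 26.5]); Merging all regions: only the r=6 cylinder is present, so the union is just that shape — 1 connected region. The outline is a single polygon with 8 vertices. Extrusion per mm of travel: 0.25 × 0.12 / (π × 0.875²) = 0.012473. Accumulating E over each segment gives final E = 0.4581.

G0 X-6.00 Y0.00 Z3.72
G1 X-4.24 Y-4.24 E0.0573
G1 X0.00 Y-6.00 E0.1145
G1 X4.24 Y-4.24 E0.1718
G1 X6.00 Y0.00 E0.2290
G1 X4.24 Y4.24 E0.2863
G1 X0.00 Y6.00 E0.3436
G1 X-4.24 Y4.24 E0.4008
G1 X-6.00 Y0.00 E0.4581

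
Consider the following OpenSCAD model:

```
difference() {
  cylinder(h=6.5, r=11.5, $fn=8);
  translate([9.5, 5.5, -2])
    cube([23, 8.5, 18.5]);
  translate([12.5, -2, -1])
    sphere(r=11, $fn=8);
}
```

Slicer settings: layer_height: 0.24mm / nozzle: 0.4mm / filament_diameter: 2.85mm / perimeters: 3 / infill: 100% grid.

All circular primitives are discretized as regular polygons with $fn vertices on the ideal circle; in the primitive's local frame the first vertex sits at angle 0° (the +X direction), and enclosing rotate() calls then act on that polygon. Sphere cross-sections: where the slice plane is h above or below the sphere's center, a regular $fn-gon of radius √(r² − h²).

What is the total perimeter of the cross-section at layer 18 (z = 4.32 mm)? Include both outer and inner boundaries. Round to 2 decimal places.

At z = 4.32 mm: the r=11.5 cylinder gives a regular 8-gon of circumradius 11.5 (constant along its height) (perimeter = 2·8·11.500·sin(180°/8) = 70.41 mm); the cube at (9.5, 5.5) is present — its section is the full 23×8.5 rectangle (perimeter 63.00 mm); the sphere at (12.5, -2): section is a regular 8-gon, circumradius = √(r²−h²) = √(11²−5.32²) = 9.628 (perimeter = 2·8·9.628·sin(180°/8) = 58.95 mm); Subtracting the remaining from the first: starting from the r=11.5 cylinder, the 23×8.5 cube at (9.5, 5.5) misses the remaining region (no effect); the r=11 sphere at (12.5, -2) partially overlaps it — only the 79.61 mm² overlap (of its 262.19 mm²) is removed, clipping the outline — boundary = 71.44 mm. Overall, the cross-section is a single solid region. Total boundary length (outer) = 71.44 mm.

71.44 mm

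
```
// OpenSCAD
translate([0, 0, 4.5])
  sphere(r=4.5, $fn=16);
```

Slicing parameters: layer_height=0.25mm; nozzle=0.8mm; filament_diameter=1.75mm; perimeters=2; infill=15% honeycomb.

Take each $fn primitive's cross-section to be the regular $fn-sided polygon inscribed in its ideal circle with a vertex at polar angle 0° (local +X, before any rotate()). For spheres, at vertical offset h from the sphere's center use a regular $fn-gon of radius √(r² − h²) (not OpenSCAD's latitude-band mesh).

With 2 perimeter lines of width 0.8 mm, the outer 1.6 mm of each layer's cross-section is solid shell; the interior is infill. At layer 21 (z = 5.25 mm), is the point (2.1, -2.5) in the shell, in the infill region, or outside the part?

shell

At z = 5.25 mm: the sphere: section is a regular 16-gon, circumradius = √(r²−h²) = √(4.5²−0.75²) = 4.437. Overall, the cross-section is a single solid region. The nearest boundary edge runs (1.70, -4.10)→(3.14, -3.14); distance from the point to it = 1.11 mm. The point is inside the cross-section, 1.11 mm from the nearest boundary — within the 1.6 mm shell band (2 × 0.8).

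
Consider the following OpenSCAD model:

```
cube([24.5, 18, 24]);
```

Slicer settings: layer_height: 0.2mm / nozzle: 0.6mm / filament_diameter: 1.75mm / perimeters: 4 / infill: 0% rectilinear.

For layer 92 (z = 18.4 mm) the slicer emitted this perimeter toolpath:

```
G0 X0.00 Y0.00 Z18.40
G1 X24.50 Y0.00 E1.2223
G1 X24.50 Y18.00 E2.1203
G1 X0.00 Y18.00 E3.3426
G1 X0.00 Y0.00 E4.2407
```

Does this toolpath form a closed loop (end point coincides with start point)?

Start point (G0): (0.00, 0.00). End point (last G1): the path returns to the start — closed.

yes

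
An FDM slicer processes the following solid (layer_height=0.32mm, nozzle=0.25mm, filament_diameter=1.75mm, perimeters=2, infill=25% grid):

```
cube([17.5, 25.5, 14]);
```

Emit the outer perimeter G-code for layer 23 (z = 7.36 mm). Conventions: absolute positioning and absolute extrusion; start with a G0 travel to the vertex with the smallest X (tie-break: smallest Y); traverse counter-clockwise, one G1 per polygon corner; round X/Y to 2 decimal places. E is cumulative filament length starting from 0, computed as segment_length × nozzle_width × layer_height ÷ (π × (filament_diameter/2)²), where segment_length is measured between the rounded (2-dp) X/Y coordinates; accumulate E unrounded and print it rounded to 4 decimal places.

G0 X0.00 Y0.00 Z7.36
G1 X17.50 Y0.00 E0.5821
G1 X17.50 Y25.50 E1.4302
G1 X0.00 Y25.50 E2.0122
G1 X0.00 Y0.00 E2.8604

At z = 7.36 mm: the cube (footprint 17.5×25.5) is included at this height. The outline is a single polygon with 4 vertices. Extrusion per mm of travel: 0.25 × 0.32 / (π × 0.875²) = 0.033260. Accumulating E over each segment gives final E = 2.8604.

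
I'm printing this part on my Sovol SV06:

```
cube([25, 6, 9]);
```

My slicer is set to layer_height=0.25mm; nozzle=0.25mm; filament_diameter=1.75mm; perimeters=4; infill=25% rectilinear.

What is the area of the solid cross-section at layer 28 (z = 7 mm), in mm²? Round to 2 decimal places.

At z = 7 mm: the cube (footprint 25×6) is included at this height (area 150.00 mm²). Overall, the cross-section is a single solid region. Net area = 150.00 mm².

150.00 mm²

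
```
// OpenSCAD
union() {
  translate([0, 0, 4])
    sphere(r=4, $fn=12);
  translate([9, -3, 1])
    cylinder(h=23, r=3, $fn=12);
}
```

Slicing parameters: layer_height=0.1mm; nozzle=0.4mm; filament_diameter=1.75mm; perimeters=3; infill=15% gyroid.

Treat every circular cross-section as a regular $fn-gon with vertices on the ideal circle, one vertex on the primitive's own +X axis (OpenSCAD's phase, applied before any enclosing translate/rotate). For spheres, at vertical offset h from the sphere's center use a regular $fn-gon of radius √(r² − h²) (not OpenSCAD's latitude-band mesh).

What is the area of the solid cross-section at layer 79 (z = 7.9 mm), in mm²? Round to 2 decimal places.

At z = 7.9 mm: the r=4 sphere contributes a regular 12-gon of circumradius √(4²−3.9²) = 0.889 (area = (12/2)·0.889²·sin(360°/12) = 2.37 mm²); the cylinder at (9, -3): section is a regular 12-gon, circumradius r=3 (area = (12/2)·3.000²·sin(360°/12) = 27.00 mm²); Merging all regions: the 2 present regions are separate (no shared area or edge), so areas and boundary lengths simply add and each stays a separate island — area = 29.37 mm². Overall, the cross-section has 2 separate islands. Net area = 29.37 mm².

29.37 mm²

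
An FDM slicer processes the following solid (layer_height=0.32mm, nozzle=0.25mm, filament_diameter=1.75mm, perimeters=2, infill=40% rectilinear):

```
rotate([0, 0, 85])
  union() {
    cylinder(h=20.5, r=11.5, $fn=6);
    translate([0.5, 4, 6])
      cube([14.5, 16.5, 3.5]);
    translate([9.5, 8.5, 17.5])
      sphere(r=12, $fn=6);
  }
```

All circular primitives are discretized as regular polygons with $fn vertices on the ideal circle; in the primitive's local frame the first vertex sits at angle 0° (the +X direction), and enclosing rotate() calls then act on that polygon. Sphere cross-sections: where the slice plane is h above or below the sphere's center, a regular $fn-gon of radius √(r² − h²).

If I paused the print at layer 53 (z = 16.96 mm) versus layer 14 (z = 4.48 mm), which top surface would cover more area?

layer 53 (z = 16.96 mm)

Layer 53 (z = 16.96): the cylinder: section is a regular 6-gon, circumradius r=11.5 (area = (6/2)·11.500²·sin(360°/6) = 343.60 mm²); the cube at (0.5, 4) is absent (z outside [6, 9.5]); the sphere at (9.5, 8.5): section is a regular 6-gon, circumradius = √(r²−h²) = √(12²−0.54²) = 11.988 (area = (6/2)·11.988²·sin(360°/6) = 373.37 mm²); Combining (union): the regions partially overlap — summed areas 716.96 mm² minus the doubly-counted overlap 104.25 mm² gives 612.71 mm² — area = 612.71 mm²; (rotated 85° about Z; rotation is an isometry so areas/perimeters/island counts are preserved). So its area = 612.71 mm². Layer 14 (z = 4.48): the r=11.5 cylinder gives a regular 6-gon of circumradius 11.5 (constant along its height) (area = (6/2)·11.500²·sin(360°/6) = 343.60 mm²); the cube at (0.5, 4) is absent (z outside [6, 9.5]); the sphere at (9.5, 8.5) is not intersected at this z (|z−center|=13.020 > r=12); Combining (union): only the r=11.5 cylinder is present, so the union is just that shape — area = 343.60 mm²; (rotated 85° about Z; rotation is an isometry so areas/perimeters/island counts are preserved). So its area = 343.60 mm². Layer 53 is larger (612.71 vs 343.60 mm²).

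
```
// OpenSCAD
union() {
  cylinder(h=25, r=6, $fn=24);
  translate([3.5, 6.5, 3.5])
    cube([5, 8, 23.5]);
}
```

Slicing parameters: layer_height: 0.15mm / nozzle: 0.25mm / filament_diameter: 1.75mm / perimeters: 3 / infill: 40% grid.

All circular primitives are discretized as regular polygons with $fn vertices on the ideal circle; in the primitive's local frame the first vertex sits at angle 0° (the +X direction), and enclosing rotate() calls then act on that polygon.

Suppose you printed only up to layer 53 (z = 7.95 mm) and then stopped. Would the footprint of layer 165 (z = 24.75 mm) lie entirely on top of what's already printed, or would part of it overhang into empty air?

Compare the two slices. At z = 7.95: the r=6 cylinder contributes a regular 24-gon of circumradius 6 (area = (24/2)·6.000²·sin(360°/24) = 111.81 mm²); the cube at (3.5, 6.5) is present — its section is the full 5×8 rectangle (area 40.00 mm²); Merging all regions: the 2 present regions are separate (no shared area or edge), so areas and boundary lengths simply add and each stays a separate island — area = 151.81 mm². At z = 24.75: the r=6 cylinder gives a regular 24-gon of circumradius 6 (constant along its height) (area = (24/2)·6.000²·sin(360°/24) = 111.81 mm²); the 5×8 cube at (3.5, 6.5) contributes its full rectangle (area 40.00 mm²); Merging all regions: the 2 present regions are separate (no shared area or edge), so areas and boundary lengths simply add and each stays a separate island — area = 151.81 mm². Checking containment: the cross-section at z = 24.75 is a subset of the cross-section at z = 7.95.

entirely on top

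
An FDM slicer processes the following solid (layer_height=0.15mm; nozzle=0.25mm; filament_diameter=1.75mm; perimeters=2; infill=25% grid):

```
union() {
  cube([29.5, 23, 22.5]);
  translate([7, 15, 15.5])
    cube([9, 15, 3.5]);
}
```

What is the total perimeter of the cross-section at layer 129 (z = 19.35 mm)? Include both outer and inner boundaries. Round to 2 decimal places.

At z = 19.35 mm: the cube is present — its section is the full 29.5×23 rectangle (perimeter 105.00 mm); the cube at (7, 15) does not reach this height (z outside [15.5, 19]); Merging all regions: only the 29.5×23 cube is present, so the union is just that shape — boundary = 105.00 mm. Overall, the cross-section is a single solid region. Total boundary length (outer) = 105.00 mm.

105.00 mm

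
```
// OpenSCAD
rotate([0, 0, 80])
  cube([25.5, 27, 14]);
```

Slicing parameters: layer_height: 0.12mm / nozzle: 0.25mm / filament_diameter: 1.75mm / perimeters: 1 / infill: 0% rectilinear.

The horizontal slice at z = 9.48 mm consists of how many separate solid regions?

At z = 9.48 mm: the cube is present — its section is the full 25.5×27 rectangle; (whole slice rotated 80° about Z — lengths, areas and connectivity unchanged). The result has 1 disconnected region.

1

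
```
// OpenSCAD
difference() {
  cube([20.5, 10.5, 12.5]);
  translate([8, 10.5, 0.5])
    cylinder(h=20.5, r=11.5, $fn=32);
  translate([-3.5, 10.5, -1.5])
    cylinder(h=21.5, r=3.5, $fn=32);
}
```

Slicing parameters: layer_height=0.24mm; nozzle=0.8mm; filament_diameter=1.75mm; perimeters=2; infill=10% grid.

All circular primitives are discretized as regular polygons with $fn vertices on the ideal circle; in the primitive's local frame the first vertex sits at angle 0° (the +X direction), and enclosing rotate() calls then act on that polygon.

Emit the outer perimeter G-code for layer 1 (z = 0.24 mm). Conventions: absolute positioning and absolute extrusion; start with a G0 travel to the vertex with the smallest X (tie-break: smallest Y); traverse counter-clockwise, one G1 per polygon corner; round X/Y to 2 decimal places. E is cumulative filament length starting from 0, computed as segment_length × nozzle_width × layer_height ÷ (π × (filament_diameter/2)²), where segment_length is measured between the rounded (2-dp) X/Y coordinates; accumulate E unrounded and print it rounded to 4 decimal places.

At z = 0.24 mm: the cube (footprint 20.5×10.5) is included at this height; the cylinder at (8, 10.5) is absent (z outside [0.5, 21]); the r=3.5 cylinder at (-3.5, 10.5) gives a regular 32-gon of circumradius 3.5 (constant along its height); Subtracting the remaining from the first: starting from the 20.5×10.5 cube, the r=3.5 cylinder at (-3.5, 10.5) misses the remaining region (no effect) — 1 connected region. The outline is a single polygon with 4 vertices. Extrusion per mm of travel: 0.8 × 0.24 / (π × 0.875²) = 0.079824. Accumulating E over each segment gives final E = 4.9491.

G0 X0.00 Y0.00 Z0.24
G1 X20.50 Y0.00 E1.6364
G1 X20.50 Y10.50 E2.4746
G1 X0.00 Y10.50 E4.1110
G1 X0.00 Y0.00 E4.9491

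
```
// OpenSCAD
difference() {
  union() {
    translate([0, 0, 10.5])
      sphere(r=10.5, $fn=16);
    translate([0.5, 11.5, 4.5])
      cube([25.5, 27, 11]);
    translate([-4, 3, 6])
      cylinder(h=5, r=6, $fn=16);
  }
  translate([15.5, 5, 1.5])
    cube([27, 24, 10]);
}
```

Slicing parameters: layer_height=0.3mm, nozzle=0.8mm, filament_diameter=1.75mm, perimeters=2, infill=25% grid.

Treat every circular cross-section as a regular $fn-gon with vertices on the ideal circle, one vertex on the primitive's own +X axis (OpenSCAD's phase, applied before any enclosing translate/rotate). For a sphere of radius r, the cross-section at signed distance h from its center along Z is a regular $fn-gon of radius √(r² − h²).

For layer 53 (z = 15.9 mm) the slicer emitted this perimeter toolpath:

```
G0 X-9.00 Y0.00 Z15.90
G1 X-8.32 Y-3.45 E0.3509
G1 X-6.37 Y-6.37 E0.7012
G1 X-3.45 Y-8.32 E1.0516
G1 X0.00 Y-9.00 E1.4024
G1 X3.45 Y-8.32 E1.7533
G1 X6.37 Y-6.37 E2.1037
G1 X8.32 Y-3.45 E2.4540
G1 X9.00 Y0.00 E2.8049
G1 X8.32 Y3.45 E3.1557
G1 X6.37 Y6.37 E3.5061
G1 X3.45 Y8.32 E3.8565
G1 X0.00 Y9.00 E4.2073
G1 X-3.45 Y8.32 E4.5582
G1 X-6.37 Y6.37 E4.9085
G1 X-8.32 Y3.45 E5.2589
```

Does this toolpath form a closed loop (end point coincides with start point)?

Start point (G0): (-9.00, 0.00). End point (last G1): the path does not return to the start — open.

no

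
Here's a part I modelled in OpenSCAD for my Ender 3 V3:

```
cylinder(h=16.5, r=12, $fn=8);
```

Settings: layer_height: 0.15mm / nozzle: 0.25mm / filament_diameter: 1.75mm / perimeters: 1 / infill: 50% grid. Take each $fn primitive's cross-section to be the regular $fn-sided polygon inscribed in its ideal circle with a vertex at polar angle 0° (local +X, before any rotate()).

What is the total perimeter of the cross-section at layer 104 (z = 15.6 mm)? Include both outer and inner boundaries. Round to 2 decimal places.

At z = 15.6 mm: the r=12 cylinder gives a regular 8-gon of circumradius 12 (constant along its height) (perimeter = 2·8·12.000·sin(180°/8) = 73.48 mm). Overall, the cross-section is a single solid region. Total boundary length (outer) = 73.48 mm.

73.48 mm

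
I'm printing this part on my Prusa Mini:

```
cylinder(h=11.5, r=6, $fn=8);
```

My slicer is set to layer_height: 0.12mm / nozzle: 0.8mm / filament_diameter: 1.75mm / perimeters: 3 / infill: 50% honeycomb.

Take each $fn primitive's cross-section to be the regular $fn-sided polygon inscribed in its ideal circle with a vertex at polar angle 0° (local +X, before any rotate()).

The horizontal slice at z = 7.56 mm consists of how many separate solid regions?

1

At z = 7.56 mm: the r=6 cylinder contributes a regular 8-gon of circumradius 6. The result has 1 disconnected region.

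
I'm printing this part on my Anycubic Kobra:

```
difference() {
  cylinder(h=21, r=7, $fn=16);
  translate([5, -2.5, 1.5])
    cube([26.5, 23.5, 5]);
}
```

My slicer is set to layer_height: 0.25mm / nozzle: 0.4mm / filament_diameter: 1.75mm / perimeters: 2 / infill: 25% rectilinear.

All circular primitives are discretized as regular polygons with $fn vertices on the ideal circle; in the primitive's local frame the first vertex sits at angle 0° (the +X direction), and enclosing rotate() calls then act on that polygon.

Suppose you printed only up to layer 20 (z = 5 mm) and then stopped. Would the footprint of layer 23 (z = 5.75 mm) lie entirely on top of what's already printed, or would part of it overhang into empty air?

Compare the two slices. At z = 5: the r=7 cylinder gives a regular 16-gon of circumradius 7 (constant along its height) (area = (16/2)·7.000²·sin(360°/16) = 150.01 mm²); the 26.5×23.5 cube at (5, -2.5) contributes its full rectangle (area 622.75 mm²); Subtracting the remaining from the first: starting from the r=7 cylinder (150.01 mm²), the 26.5×23.5 cube at (5, -2.5) partially overlaps it — only the 10.63 mm² overlap (of its 622.75 mm²) is removed, clipping the outline — area = 139.38 mm². At z = 5.75: the cylinder: section is a regular 16-gon, circumradius r=7 (area = (16/2)·7.000²·sin(360°/16) = 150.01 mm²); the cube at (5, -2.5) (footprint 26.5×23.5) is included at this height (area 622.75 mm²); Taking the first minus the rest: starting from the r=7 cylinder (150.01 mm²), the 26.5×23.5 cube at (5, -2.5) partially overlaps it — only the 10.63 mm² overlap (of its 622.75 mm²) is removed, clipping the outline — area = 139.38 mm². Checking containment: the cross-section at z = 5.75 is a subset of the cross-section at z = 5.

entirely on top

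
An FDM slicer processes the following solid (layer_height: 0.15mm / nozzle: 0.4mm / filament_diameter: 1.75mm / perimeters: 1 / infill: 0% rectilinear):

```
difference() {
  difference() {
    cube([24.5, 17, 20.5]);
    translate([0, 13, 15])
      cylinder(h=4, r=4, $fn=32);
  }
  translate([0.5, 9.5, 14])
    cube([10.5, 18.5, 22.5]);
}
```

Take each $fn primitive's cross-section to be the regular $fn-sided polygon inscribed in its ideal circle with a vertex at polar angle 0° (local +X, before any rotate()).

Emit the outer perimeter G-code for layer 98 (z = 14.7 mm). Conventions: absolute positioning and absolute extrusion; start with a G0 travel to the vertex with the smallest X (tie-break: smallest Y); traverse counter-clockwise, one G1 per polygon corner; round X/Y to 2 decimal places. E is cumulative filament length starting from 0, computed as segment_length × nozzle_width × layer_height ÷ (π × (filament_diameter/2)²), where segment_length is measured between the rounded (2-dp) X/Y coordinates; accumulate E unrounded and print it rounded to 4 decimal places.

G0 X0.00 Y0.00 Z14.70
G1 X24.50 Y0.00 E0.6112
G1 X24.50 Y17.00 E1.0352
G1 X11.00 Y17.00 E1.3720
G1 X11.00 Y9.50 E1.5591
G1 X0.50 Y9.50 E1.8210
G1 X0.50 Y17.00 E2.0081
G1 X0.00 Y17.00 E2.0206
G1 X0.00 Y0.00 E2.4446

At z = 14.7 mm: the 24.5×17 cube contributes its full rectangle; the cylinder at (0, 13) is not intersected at this z (z outside [15, 19]); Taking the first minus the rest: none of the subtracted shapes is present at this height, so the 24.5×17 cube is unchanged — 1 connected region; the 10.5×18.5 cube at (0.5, 9.5) contributes its full rectangle; After the difference (first − rest): starting from that combined region, the 10.5×18.5 cube at (0.5, 9.5) partially overlaps it — only the 78.75 mm² overlap (of its 194.25 mm²) is removed, clipping the outline — 1 connected region. The outline is a single polygon with 8 vertices. Extrusion per mm of travel: 0.4 × 0.15 / (π × 0.875²) = 0.024945. Accumulating E over each segment gives final E = 2.4446.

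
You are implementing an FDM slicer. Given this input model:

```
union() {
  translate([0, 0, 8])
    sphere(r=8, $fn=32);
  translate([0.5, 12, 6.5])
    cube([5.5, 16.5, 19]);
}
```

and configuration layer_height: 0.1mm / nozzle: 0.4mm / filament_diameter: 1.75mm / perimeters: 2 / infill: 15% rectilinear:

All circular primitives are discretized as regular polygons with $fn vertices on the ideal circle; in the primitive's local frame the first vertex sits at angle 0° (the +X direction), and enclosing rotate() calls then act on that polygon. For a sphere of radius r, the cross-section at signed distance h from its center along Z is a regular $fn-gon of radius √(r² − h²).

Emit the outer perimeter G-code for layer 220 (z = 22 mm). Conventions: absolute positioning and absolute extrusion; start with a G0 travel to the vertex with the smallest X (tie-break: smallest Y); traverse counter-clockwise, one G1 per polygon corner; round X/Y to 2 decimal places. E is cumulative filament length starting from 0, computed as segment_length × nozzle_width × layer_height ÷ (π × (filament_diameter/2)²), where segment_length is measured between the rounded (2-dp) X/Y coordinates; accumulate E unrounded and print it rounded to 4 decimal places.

At z = 22 mm: the sphere is not intersected at this z (|z−center|=14.000 > r=8); the 5.5×16.5 cube at (0.5, 12) contributes its full rectangle; Combining (union): only the 5.5×16.5 cube at (0.5, 12) is present, so the union is just that shape — 1 connected region. The outline is a single polygon with 4 vertices. Extrusion per mm of travel: 0.4 × 0.1 / (π × 0.875²) = 0.016630. Accumulating E over each segment gives final E = 0.7317.

G0 X0.50 Y12.00 Z22.00
G1 X6.00 Y12.00 E0.0915
G1 X6.00 Y28.50 E0.3659
G1 X0.50 Y28.50 E0.4573
G1 X0.50 Y12.00 E0.7317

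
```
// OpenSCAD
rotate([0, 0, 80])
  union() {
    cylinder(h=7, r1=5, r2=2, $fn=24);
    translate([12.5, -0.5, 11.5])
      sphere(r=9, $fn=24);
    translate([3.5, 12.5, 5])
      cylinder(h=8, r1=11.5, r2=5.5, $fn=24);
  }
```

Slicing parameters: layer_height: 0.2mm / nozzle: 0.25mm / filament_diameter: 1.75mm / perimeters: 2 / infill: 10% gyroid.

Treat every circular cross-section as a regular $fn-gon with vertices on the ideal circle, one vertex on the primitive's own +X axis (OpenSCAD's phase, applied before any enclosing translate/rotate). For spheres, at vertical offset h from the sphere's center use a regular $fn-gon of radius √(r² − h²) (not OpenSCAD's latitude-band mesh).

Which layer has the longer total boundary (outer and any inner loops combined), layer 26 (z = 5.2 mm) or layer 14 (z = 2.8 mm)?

Layer 26 (z = 5.2): the cone contributes a regular 24-gon of circumradius 2.771 (interpolated between r1=5 and r2=2 at t=0.743) (perimeter = 2·24·2.771·sin(180°/24) = 17.36 mm); the r=9 sphere at (12.5, -0.5) contributes a regular 24-gon of circumradius √(9²−6.3²) = 6.427 (perimeter = 2·24·6.427·sin(180°/24) = 40.27 mm); the cone at (3.5, 12.5) (r1=11.5→r2=5.5) has section circumradius 11.350 here — a regular 24-gon (perimeter = 2·24·11.350·sin(180°/24) = 71.11 mm); Taking the union: the regions partially overlap (shared area 12.38 mm²), so the edge portions inside another operand are dropped and the merged outline is re-measured after clipping — boundary = 104.35 mm; (rotated 80° about Z; rotation is an isometry so areas/perimeters/island counts are preserved). So its perimeter = 104.35 mm. Layer 14 (z = 2.8): the cone: at t=0.400 of its height the radius interpolates to r₁+(r₂−r₁)t = 3.800, giving a regular 24-gon of that circumradius (perimeter = 2·24·3.800·sin(180°/24) = 23.81 mm); the sphere at (12.5, -0.5): section is a regular 24-gon, circumradius = √(r²−h²) = √(9²−8.7²) = 2.304 (perimeter = 2·24·2.304·sin(180°/24) = 14.44 mm); the cone at (3.5, 12.5) does not reach this height (z outside [5, 13]); Combining (union): the 2 present regions are separate (no shared area or edge), so areas and boundary lengths simply add and each stays a separate island — boundary = 38.25 mm; (rotated 80° about Z; rotation is an isometry so areas/perimeters/island counts are preserved). So its perimeter = 38.25 mm. Layer 26 is larger (104.35 vs 38.25 mm).

layer 26 (z = 5.2 mm)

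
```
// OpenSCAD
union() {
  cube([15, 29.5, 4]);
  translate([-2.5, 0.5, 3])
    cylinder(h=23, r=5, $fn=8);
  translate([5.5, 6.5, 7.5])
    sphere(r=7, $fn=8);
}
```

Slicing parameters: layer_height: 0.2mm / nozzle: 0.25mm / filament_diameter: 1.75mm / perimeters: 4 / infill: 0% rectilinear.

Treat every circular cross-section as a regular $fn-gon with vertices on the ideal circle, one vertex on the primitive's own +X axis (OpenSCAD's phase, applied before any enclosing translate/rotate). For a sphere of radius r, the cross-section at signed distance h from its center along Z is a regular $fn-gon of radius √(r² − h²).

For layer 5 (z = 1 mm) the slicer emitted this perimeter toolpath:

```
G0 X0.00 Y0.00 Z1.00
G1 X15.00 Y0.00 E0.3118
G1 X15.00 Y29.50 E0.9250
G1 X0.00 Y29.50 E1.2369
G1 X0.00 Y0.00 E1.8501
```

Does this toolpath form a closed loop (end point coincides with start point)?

Start point (G0): (0.00, 0.00). End point (last G1): the path returns to the start — closed.

yes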